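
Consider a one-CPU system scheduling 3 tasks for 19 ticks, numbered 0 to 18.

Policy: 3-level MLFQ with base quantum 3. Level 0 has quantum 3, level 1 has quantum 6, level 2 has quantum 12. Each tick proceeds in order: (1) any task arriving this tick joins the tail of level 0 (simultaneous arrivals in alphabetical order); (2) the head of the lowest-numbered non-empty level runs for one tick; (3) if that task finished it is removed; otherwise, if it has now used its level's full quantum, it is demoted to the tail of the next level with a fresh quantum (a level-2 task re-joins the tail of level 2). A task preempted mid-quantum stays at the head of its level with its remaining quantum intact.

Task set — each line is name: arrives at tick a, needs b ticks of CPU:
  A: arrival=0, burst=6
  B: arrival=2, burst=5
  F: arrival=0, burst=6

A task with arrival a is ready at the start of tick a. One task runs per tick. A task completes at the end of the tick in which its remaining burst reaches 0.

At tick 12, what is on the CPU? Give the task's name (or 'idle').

t=0: L0/L1/L2 = AF/-/- → run A
t=1: L0/L1/L2 = AF/-/- → run A
t=2: L0/L1/L2 = AFB/-/- → run A
t=3: L0/L1/L2 = FB/A/- → run F
t=4: L0/L1/L2 = FB/A/- → run F
t=5: L0/L1/L2 = FB/A/- → run F
t=6: L0/L1/L2 = B/AF/- → run B
t=7: L0/L1/L2 = B/AF/- → run B
t=8: L0/L1/L2 = B/AF/- → run B
t=9: L0/L1/L2 = -/AFB/- → run A
t=10: L0/L1/L2 = -/AFB/- → run A
t=11: L0/L1/L2 = -/AFB/- → run A
t=12: L0/L1/L2 = -/FB/- → run F
t=13: L0/L1/L2 = -/FB/- → run F
t=14: L0/L1/L2 = -/FB/- → run F
t=15: L0/L1/L2 = -/B/- → run B
t=16: L0/L1/L2 = -/B/- → run B
t=17: (idle)
t=18: (idle)

running at tick 12 = F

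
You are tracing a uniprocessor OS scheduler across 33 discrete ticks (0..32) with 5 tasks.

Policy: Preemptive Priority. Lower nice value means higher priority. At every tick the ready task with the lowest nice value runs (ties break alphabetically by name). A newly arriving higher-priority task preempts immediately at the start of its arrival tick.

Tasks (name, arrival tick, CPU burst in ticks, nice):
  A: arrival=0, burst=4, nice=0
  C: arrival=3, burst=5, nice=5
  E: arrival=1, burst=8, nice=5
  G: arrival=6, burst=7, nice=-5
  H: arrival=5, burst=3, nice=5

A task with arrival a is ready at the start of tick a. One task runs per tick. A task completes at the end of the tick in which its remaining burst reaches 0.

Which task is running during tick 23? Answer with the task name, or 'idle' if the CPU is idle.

running at tick 23 = E

t=0: ready={A} → run A
t=1: ready={A,E} → run A
t=2: ready={A,E} → run A
t=3: ready={A,C,E} → run A
t=4: ready={C,E} → run C
t=5: ready={C,E,H} → run C
t=6: ready={C,E,G,H} → run G
t=7: ready={C,E,G,H} → run G
t=8: ready={C,E,G,H} → run G
t=9: ready={C,E,G,H} → run G
t=10: ready={C,E,G,H} → run G
t=11: ready={C,E,G,H} → run G
t=12: ready={C,E,G,H} → run G
t=13: ready={C,E,H} → run C
t=14: ready={C,E,H} → run C
t=15: ready={C,E,H} → run C
t=16: ready={E,H} → run E
t=17: ready={E,H} → run E
t=18: ready={E,H} → run E
t=19: ready={E,H} → run E
t=20: ready={E,H} → run E
t=21: ready={E,H} → run E
t=22: ready={E,H} → run E
t=23: ready={E,H} → run E
t=24: ready={H} → run H
t=25: ready={H} → run H
t=26: ready={H} → run H
t=27: (idle)
t=28: (idle)
t=29: (idle)
t=30: (idle)
t=31: (idle)
t=32: (idle)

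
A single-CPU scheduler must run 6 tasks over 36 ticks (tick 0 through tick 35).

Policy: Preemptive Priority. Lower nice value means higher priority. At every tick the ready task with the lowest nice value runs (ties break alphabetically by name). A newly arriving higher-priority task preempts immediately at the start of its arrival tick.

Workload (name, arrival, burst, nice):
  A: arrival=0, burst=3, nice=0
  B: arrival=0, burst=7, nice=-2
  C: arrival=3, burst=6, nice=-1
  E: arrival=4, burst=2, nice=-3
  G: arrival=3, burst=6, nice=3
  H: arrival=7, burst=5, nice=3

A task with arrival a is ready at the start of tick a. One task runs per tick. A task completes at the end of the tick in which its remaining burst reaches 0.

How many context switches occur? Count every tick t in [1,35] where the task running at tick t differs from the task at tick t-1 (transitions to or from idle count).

t=0: ready={A,B} → run B
t=1: ready={A,B} → run B
t=2: ready={A,B} → run B
t=3: ready={A,B,C,G} → run B
t=4: ready={A,B,C,E,G} → run E
t=5: ready={A,B,C,E,G} → run E
t=6: ready={A,B,C,G} → run B
t=7: ready={A,B,C,G,H} → run B
t=8: ready={A,B,C,G,H} → run B
t=9: ready={A,C,G,H} → run C
t=10: ready={A,C,G,H} → run C
t=11: ready={A,C,G,H} → run C
t=12: ready={A,C,G,H} → run C
t=13: ready={A,C,G,H} → run C
t=14: ready={A,C,G,H} → run C
t=15: ready={A,G,H} → run A
t=16: ready={A,G,H} → run A
t=17: ready={A,G,H} → run A
t=18: ready={G,H} → run G
t=19: ready={G,H} → run G
t=20: ready={G,H} → run G
t=21: ready={G,H} → run G
t=22: ready={G,H} → run G
t=23: ready={G,H} → run G
t=24: ready={H} → run H
t=25: ready={H} → run H
t=26: ready={H} → run H
t=27: ready={H} → run H
t=28: ready={H} → run H
t=29: (idle)
t=30: (idle)
t=31: (idle)
t=32: (idle)
t=33: (idle)
t=34: (idle)
t=35: (idle)

context switches = 7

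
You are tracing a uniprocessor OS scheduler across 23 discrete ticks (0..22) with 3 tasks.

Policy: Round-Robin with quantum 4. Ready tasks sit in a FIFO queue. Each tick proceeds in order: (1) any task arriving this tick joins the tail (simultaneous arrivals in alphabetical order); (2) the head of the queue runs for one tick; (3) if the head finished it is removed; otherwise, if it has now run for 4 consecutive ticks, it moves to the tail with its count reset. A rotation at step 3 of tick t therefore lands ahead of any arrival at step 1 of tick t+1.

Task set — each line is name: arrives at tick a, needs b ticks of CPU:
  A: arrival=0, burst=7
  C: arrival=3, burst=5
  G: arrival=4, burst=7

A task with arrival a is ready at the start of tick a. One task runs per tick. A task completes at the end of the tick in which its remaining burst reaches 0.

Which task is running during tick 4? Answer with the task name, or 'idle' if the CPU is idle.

t=0: queue=[A] q_used=0 → run A
t=1: queue=[A] q_used=1 → run A
t=2: queue=[A] q_used=2 → run A
t=3: queue=[A,C] q_used=3 → run A
t=4: queue=[C,A,G] q_used=0 → run C
t=5: queue=[C,A,G] q_used=1 → run C
t=6: queue=[C,A,G] q_used=2 → run C
t=7: queue=[C,A,G] q_used=3 → run C
t=8: queue=[A,G,C] q_used=0 → run A
t=9: queue=[A,G,C] q_used=1 → run A
t=10: queue=[A,G,C] q_used=2 → run A
t=11: queue=[G,C] q_used=0 → run G
t=12: queue=[G,C] q_used=1 → run G
t=13: queue=[G,C] q_used=2 → run G
t=14: queue=[G,C] q_used=3 → run G
t=15: queue=[C,G] q_used=0 → run C
t=16: queue=[G] q_used=0 → run G
t=17: queue=[G] q_used=1 → run G
t=18: queue=[G] q_used=2 → run G
t=19: (idle)
t=20: (idle)
t=21: (idle)
t=22: (idle)

running at tick 4 = C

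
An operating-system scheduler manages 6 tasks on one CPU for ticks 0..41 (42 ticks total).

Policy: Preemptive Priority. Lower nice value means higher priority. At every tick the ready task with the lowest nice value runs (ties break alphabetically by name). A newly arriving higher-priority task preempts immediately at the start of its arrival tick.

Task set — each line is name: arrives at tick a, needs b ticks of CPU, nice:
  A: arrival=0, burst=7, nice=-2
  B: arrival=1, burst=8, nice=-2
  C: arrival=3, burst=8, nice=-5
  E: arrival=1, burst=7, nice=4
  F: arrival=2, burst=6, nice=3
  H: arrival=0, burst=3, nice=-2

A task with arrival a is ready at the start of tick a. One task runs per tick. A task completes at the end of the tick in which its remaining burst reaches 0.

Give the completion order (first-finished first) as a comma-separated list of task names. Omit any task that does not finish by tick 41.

completion order = C, A, B, H, F, E

t=0: ready={A,H} → run A
t=1: ready={A,B,E,H} → run A
t=2: ready={A,B,E,F,H} → run A
t=3: ready={A,B,C,E,F,H} → run C
t=4: ready={A,B,C,E,F,H} → run C
t=5: ready={A,B,C,E,F,H} → run C
t=6: ready={A,B,C,E,F,H} → run C
t=7: ready={A,B,C,E,F,H} → run C
t=8: ready={A,B,C,E,F,H} → run C
t=9: ready={A,B,C,E,F,H} → run C
t=10: ready={A,B,C,E,F,H} → run C
t=11: ready={A,B,E,F,H} → run A
t=12: ready={A,B,E,F,H} → run A
t=13: ready={A,B,E,F,H} → run A
t=14: ready={A,B,E,F,H} → run A
t=15: ready={B,E,F,H} → run B
t=16: ready={B,E,F,H} → run B
t=17: ready={B,E,F,H} → run B
t=18: ready={B,E,F,H} → run B
t=19: ready={B,E,F,H} → run B
t=20: ready={B,E,F,H} → run B
t=21: ready={B,E,F,H} → run B
t=22: ready={B,E,F,H} → run B
t=23: ready={E,F,H} → run H
t=24: ready={E,F,H} → run H
t=25: ready={E,F,H} → run H
t=26: ready={E,F} → run F
t=27: ready={E,F} → run F
t=28: ready={E,F} → run F
t=29: ready={E,F} → run F
t=30: ready={E,F} → run F
t=31: ready={E,F} → run F
t=32: ready={E} → run E
t=33: ready={E} → run E
t=34: ready={E} → run E
t=35: ready={E} → run E
t=36: ready={E} → run E
t=37: ready={E} → run E
t=38: ready={E} → run E
t=39: (idle)
t=40: (idle)
t=41: (idle)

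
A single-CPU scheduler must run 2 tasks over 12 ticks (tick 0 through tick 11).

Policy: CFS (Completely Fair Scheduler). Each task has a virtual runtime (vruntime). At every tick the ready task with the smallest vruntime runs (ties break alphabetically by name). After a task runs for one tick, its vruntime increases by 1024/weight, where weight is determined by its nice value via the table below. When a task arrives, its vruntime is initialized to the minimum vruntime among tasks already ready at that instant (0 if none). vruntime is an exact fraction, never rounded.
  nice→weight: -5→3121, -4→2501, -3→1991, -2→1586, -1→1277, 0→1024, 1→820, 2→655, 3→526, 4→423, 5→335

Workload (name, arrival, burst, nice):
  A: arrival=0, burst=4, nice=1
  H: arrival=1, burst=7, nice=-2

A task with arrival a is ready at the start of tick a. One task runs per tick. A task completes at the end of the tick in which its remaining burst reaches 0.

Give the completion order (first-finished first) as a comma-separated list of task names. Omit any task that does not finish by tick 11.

t=0: vr[A=0] → run A
t=1: vr[A=256/205 H=256/205] → run A
t=2: vr[A=512/205 H=256/205] → run H
t=3: vr[A=512/205 H=307968/162565] → run H
t=4: vr[A=512/205 H=412928/162565] → run A
t=5: vr[A=768/205 H=412928/162565] → run H
t=6: vr[A=768/205 H=517888/162565] → run H
t=7: vr[A=768/205 H=622848/162565] → run A
t=8: vr[H=622848/162565] → run H
t=9: vr[H=727808/162565] → run H
t=10: vr[H=832768/162565] → run H
t=11: (idle)

completion order = A, H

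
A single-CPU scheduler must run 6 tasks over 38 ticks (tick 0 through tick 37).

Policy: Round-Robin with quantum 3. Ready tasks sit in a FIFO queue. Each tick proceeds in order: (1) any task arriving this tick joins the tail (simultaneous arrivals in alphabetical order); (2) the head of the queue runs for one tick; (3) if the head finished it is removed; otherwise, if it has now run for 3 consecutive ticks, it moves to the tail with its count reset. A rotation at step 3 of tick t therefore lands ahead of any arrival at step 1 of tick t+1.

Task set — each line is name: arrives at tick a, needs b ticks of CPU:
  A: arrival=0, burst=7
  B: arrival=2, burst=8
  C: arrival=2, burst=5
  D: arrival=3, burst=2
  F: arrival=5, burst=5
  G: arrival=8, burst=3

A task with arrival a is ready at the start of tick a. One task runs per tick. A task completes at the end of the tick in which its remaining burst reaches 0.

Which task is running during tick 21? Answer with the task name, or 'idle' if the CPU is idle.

t=0: queue=[A] q_used=0 → run A
t=1: queue=[A] q_used=1 → run A
t=2: queue=[A,B,C] q_used=2 → run A
t=3: queue=[B,C,A,D] q_used=0 → run B
t=4: queue=[B,C,A,D] q_used=1 → run B
t=5: queue=[B,C,A,D,F] q_used=2 → run B
t=6: queue=[C,A,D,F,B] q_used=0 → run C
t=7: queue=[C,A,D,F,B] q_used=1 → run C
t=8: queue=[C,A,D,F,B,G] q_used=2 → run C
t=9: queue=[A,D,F,B,G,C] q_used=0 → run A
t=10: queue=[A,D,F,B,G,C] q_used=1 → run A
t=11: queue=[A,D,F,B,G,C] q_used=2 → run A
t=12: queue=[D,F,B,G,C,A] q_used=0 → run D
t=13: queue=[D,F,B,G,C,A] q_used=1 → run D
t=14: queue=[F,B,G,C,A] q_used=0 → run F
t=15: queue=[F,B,G,C,A] q_used=1 → run F
t=16: queue=[F,B,G,C,A] q_used=2 → run F
t=17: queue=[B,G,C,A,F] q_used=0 → run B
t=18: queue=[B,G,C,A,F] q_used=1 → run B
t=19: queue=[B,G,C,A,F] q_used=2 → run B
t=20: queue=[G,C,A,F,B] q_used=0 → run G
t=21: queue=[G,C,A,F,B] q_used=1 → run G
t=22: queue=[G,C,A,F,B] q_used=2 → run G
t=23: queue=[C,A,F,B] q_used=0 → run C
t=24: queue=[C,A,F,B] q_used=1 → run C
t=25: queue=[A,F,B] q_used=0 → run A
t=26: queue=[F,B] q_used=0 → run F
t=27: queue=[F,B] q_used=1 → run F
t=28: queue=[B] q_used=0 → run B
t=29: queue=[B] q_used=1 → run B
t=30: (idle)
t=31: (idle)
t=32: (idle)
t=33: (idle)
t=34: (idle)
t=35: (idle)
t=36: (idle)
t=37: (idle)

running at tick 21 = G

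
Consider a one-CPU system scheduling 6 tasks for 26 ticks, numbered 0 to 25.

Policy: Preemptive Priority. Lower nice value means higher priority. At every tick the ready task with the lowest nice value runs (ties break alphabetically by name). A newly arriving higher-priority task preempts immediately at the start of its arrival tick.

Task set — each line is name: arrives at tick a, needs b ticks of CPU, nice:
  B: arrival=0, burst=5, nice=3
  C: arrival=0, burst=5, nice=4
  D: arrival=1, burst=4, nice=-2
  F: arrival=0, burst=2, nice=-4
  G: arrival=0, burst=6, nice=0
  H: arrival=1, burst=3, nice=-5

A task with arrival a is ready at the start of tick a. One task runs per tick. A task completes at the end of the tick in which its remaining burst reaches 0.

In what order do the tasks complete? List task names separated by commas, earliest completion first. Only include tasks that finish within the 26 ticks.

t=0: ready={B,C,F,G} → run F
t=1: ready={B,C,D,F,G,H} → run H
t=2: ready={B,C,D,F,G,H} → run H
t=3: ready={B,C,D,F,G,H} → run H
t=4: ready={B,C,D,F,G} → run F
t=5: ready={B,C,D,G} → run D
t=6: ready={B,C,D,G} → run D
t=7: ready={B,C,D,G} → run D
t=8: ready={B,C,D,G} → run D
t=9: ready={B,C,G} → run G
t=10: ready={B,C,G} → run G
t=11: ready={B,C,G} → run G
t=12: ready={B,C,G} → run G
t=13: ready={B,C,G} → run G
t=14: ready={B,C,G} → run G
t=15: ready={B,C} → run B
t=16: ready={B,C} → run B
t=17: ready={B,C} → run B
t=18: ready={B,C} → run B
t=19: ready={B,C} → run B
t=20: ready={C} → run C
t=21: ready={C} → run C
t=22: ready={C} → run C
t=23: ready={C} → run C
t=24: ready={C} → run C
t=25: (idle)

completion order = H, F, D, G, B, C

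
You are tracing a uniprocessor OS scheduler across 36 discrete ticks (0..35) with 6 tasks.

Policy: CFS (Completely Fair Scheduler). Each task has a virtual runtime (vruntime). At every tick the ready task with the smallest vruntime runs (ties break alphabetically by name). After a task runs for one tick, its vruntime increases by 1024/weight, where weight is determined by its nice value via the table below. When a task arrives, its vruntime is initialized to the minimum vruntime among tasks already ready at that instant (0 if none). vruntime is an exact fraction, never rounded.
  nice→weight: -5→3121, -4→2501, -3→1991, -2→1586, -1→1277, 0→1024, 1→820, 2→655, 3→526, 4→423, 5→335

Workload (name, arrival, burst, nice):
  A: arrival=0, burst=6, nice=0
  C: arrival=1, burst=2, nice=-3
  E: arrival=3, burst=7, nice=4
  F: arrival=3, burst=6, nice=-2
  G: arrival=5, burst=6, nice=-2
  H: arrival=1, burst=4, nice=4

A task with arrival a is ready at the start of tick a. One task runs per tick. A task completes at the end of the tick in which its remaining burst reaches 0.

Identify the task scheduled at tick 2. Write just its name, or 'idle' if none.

running at tick 2 = C

t=0: vr[A=0] → run A
t=1: vr[A=1 C=1 H=1] → run A
t=2: vr[A=2 C=1 H=1] → run C
t=3: vr[A=2 C=3015/1991 E=1 F=1 H=1] → run E
t=4: vr[A=2 C=3015/1991 E=1447/423 F=1 H=1] → run F
t=5: vr[A=2 C=3015/1991 E=1447/423 F=1305/793 G=1 H=1] → run G
t=6: vr[A=2 C=3015/1991 E=1447/423 F=1305/793 G=1305/793 H=1] → run H
t=7: vr[A=2 C=3015/1991 E=1447/423 F=1305/793 G=1305/793 H=1447/423] → run C
t=8: vr[A=2 E=1447/423 F=1305/793 G=1305/793 H=1447/423] → run F
t=9: vr[A=2 E=1447/423 F=1817/793 G=1305/793 H=1447/423] → run G
t=10: vr[A=2 E=1447/423 F=1817/793 G=1817/793 H=1447/423] → run A
t=11: vr[A=3 E=1447/423 F=1817/793 G=1817/793 H=1447/423] → run F
t=12: vr[A=3 E=1447/423 F=2329/793 G=1817/793 H=1447/423] → run G
t=13: vr[A=3 E=1447/423 F=2329/793 G=2329/793 H=1447/423] → run F
t=14: vr[A=3 E=1447/423 F=2841/793 G=2329/793 H=1447/423] → run G
t=15: vr[A=3 E=1447/423 F=2841/793 G=2841/793 H=1447/423] → run A
t=16: vr[A=4 E=1447/423 F=2841/793 G=2841/793 H=1447/423] → run E
t=17: vr[A=4 E=2471/423 F=2841/793 G=2841/793 H=1447/423] → run H
t=18: vr[A=4 E=2471/423 F=2841/793 G=2841/793 H=2471/423] → run F
t=19: vr[A=4 E=2471/423 F=3353/793 G=2841/793 H=2471/423] → run G
t=20: vr[A=4 E=2471/423 F=3353/793 G=3353/793 H=2471/423] → run A
t=21: vr[A=5 E=2471/423 F=3353/793 G=3353/793 H=2471/423] → run F
t=22: vr[A=5 E=2471/423 G=3353/793 H=2471/423] → run G
t=23: vr[A=5 E=2471/423 H=2471/423] → run A
t=24: vr[E=2471/423 H=2471/423] → run E
t=25: vr[E=1165/141 H=2471/423] → run H
t=26: vr[E=1165/141 H=1165/141] → run E
t=27: vr[E=4519/423 H=1165/141] → run H
t=28: vr[E=4519/423] → run E
t=29: vr[E=5543/423] → run E
t=30: vr[E=2189/141] → run E
t=31: (idle)
t=32: (idle)
t=33: (idle)
t=34: (idle)
t=35: (idle)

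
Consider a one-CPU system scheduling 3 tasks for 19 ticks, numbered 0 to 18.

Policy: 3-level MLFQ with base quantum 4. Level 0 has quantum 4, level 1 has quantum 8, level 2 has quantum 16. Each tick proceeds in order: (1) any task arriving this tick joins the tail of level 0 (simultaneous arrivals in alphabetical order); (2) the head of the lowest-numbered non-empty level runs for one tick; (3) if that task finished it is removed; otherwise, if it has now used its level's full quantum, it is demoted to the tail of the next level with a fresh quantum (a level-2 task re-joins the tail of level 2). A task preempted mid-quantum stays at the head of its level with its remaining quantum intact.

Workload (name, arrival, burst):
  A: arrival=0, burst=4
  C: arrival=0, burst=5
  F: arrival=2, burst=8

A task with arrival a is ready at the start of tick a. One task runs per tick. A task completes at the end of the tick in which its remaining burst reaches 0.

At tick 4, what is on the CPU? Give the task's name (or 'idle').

running at tick 4 = C

t=0: L0/L1/L2 = AC/-/- → run A
t=1: L0/L1/L2 = AC/-/- → run A
t=2: L0/L1/L2 = ACF/-/- → run A
t=3: L0/L1/L2 = ACF/-/- → run A
t=4: L0/L1/L2 = CF/-/- → run C
t=5: L0/L1/L2 = CF/-/- → run C
t=6: L0/L1/L2 = CF/-/- → run C
t=7: L0/L1/L2 = CF/-/- → run C
t=8: L0/L1/L2 = F/C/- → run F
t=9: L0/L1/L2 = F/C/- → run F
t=10: L0/L1/L2 = F/C/- → run F
t=11: L0/L1/L2 = F/C/- → run F
t=12: L0/L1/L2 = -/CF/- → run C
t=13: L0/L1/L2 = -/F/- → run F
t=14: L0/L1/L2 = -/F/- → run F
t=15: L0/L1/L2 = -/F/- → run F
t=16: L0/L1/L2 = -/F/- → run F
t=17: (idle)
t=18: (idle)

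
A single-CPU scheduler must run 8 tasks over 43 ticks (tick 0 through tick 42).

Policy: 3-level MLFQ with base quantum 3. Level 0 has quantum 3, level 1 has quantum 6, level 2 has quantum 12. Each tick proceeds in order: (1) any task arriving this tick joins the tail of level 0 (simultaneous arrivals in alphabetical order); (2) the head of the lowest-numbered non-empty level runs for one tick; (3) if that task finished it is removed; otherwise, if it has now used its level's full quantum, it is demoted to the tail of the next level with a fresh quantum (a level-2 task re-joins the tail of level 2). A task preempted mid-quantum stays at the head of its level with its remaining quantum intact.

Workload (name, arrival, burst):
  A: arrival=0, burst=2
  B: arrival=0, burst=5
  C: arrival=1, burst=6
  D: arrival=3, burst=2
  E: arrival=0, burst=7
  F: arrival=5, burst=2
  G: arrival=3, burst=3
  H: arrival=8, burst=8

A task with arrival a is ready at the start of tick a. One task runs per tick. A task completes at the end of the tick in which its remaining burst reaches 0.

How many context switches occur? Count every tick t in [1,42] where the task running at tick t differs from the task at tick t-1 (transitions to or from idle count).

context switches = 12

t=0: L0/L1/L2 = ABE/-/- → run A
t=1: L0/L1/L2 = ABEC/-/- → run A
t=2: L0/L1/L2 = BEC/-/- → run B
t=3: L0/L1/L2 = BECDG/-/- → run B
t=4: L0/L1/L2 = BECDG/-/- → run B
t=5: L0/L1/L2 = ECDGF/B/- → run E
t=6: L0/L1/L2 = ECDGF/B/- → run E
t=7: L0/L1/L2 = ECDGF/B/- → run E
t=8: L0/L1/L2 = CDGFH/BE/- → run C
t=9: L0/L1/L2 = CDGFH/BE/- → run C
t=10: L0/L1/L2 = CDGFH/BE/- → run C
t=11: L0/L1/L2 = DGFH/BEC/- → run D
t=12: L0/L1/L2 = DGFH/BEC/- → run D
t=13: L0/L1/L2 = GFH/BEC/- → run G
t=14: L0/L1/L2 = GFH/BEC/- → run G
t=15: L0/L1/L2 = GFH/BEC/- → run G
t=16: L0/L1/L2 = FH/BEC/- → run F
t=17: L0/L1/L2 = FH/BEC/- → run F
t=18: L0/L1/L2 = H/BEC/- → run H
t=19: L0/L1/L2 = H/BEC/- → run H
t=20: L0/L1/L2 = H/BEC/- → run H
t=21: L0/L1/L2 = -/BECH/- → run B
t=22: L0/L1/L2 = -/BECH/- → run B
t=23: L0/L1/L2 = -/ECH/- → run E
t=24: L0/L1/L2 = -/ECH/- → run E
t=25: L0/L1/L2 = -/ECH/- → run E
t=26: L0/L1/L2 = -/ECH/- → run E
t=27: L0/L1/L2 = -/CH/- → run C
t=28: L0/L1/L2 = -/CH/- → run C
t=29: L0/L1/L2 = -/CH/- → run C
t=30: L0/L1/L2 = -/H/- → run H
t=31: L0/L1/L2 = -/H/- → run H
t=32: L0/L1/L2 = -/H/- → run H
t=33: L0/L1/L2 = -/H/- → run H
t=34: L0/L1/L2 = -/H/- → run H
t=35: (idle)
t=36: (idle)
t=37: (idle)
t=38: (idle)
t=39: (idle)
t=40: (idle)
t=41: (idle)
t=42: (idle)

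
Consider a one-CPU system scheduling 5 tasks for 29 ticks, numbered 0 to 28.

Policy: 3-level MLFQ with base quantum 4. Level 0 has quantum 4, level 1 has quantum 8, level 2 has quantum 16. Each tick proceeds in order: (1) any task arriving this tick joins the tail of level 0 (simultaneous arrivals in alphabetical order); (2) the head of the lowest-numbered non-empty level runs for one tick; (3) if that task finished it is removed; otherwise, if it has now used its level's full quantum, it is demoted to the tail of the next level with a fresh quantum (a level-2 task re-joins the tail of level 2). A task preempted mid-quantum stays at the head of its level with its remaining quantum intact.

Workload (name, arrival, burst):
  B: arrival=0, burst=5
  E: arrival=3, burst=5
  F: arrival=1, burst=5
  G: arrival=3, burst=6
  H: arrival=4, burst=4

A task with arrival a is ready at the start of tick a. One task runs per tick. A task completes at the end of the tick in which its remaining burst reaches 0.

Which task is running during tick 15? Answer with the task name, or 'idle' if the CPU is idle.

t=0: L0/L1/L2 = B/-/- → run B
t=1: L0/L1/L2 = BF/-/- → run B
t=2: L0/L1/L2 = BF/-/- → run B
t=3: L0/L1/L2 = BFEG/-/- → run B
t=4: L0/L1/L2 = FEGH/B/- → run F
t=5: L0/L1/L2 = FEGH/B/- → run F
t=6: L0/L1/L2 = FEGH/B/- → run F
t=7: L0/L1/L2 = FEGH/B/- → run F
t=8: L0/L1/L2 = EGH/BF/- → run E
t=9: L0/L1/L2 = EGH/BF/- → run E
t=10: L0/L1/L2 = EGH/BF/- → run E
t=11: L0/L1/L2 = EGH/BF/- → run E
t=12: L0/L1/L2 = GH/BFE/- → run G
t=13: L0/L1/L2 = GH/BFE/- → run G
t=14: L0/L1/L2 = GH/BFE/- → run G
t=15: L0/L1/L2 = GH/BFE/- → run G
t=16: L0/L1/L2 = H/BFEG/- → run H
t=17: L0/L1/L2 = H/BFEG/- → run H
t=18: L0/L1/L2 = H/BFEG/- → run H
t=19: L0/L1/L2 = H/BFEG/- → run H
t=20: L0/L1/L2 = -/BFEG/- → run B
t=21: L0/L1/L2 = -/FEG/- → run F
t=22: L0/L1/L2 = -/EG/- → run E
t=23: L0/L1/L2 = -/G/- → run G
t=24: L0/L1/L2 = -/G/- → run G
t=25: (idle)
t=26: (idle)
t=27: (idle)
t=28: (idle)

running at tick 15 = G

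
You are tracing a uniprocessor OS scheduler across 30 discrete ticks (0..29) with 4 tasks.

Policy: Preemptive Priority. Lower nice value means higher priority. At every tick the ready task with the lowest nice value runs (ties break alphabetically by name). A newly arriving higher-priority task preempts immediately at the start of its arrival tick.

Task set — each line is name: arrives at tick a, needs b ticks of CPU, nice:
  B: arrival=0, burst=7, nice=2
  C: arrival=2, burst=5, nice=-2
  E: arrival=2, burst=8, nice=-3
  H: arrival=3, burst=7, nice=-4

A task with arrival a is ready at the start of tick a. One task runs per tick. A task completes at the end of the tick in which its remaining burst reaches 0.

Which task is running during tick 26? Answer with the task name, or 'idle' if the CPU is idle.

t=0: ready={B} → run B
t=1: ready={B} → run B
t=2: ready={B,C,E} → run E
t=3: ready={B,C,E,H} → run H
t=4: ready={B,C,E,H} → run H
t=5: ready={B,C,E,H} → run H
t=6: ready={B,C,E,H} → run H
t=7: ready={B,C,E,H} → run H
t=8: ready={B,C,E,H} → run H
t=9: ready={B,C,E,H} → run H
t=10: ready={B,C,E} → run E
t=11: ready={B,C,E} → run E
t=12: ready={B,C,E} → run E
t=13: ready={B,C,E} → run E
t=14: ready={B,C,E} → run E
t=15: ready={B,C,E} → run E
t=16: ready={B,C,E} → run E
t=17: ready={B,C} → run C
t=18: ready={B,C} → run C
t=19: ready={B,C} → run C
t=20: ready={B,C} → run C
t=21: ready={B,C} → run C
t=22: ready={B} → run B
t=23: ready={B} → run B
t=24: ready={B} → run B
t=25: ready={B} → run B
t=26: ready={B} → run B
t=27: (idle)
t=28: (idle)
t=29: (idle)

running at tick 26 = B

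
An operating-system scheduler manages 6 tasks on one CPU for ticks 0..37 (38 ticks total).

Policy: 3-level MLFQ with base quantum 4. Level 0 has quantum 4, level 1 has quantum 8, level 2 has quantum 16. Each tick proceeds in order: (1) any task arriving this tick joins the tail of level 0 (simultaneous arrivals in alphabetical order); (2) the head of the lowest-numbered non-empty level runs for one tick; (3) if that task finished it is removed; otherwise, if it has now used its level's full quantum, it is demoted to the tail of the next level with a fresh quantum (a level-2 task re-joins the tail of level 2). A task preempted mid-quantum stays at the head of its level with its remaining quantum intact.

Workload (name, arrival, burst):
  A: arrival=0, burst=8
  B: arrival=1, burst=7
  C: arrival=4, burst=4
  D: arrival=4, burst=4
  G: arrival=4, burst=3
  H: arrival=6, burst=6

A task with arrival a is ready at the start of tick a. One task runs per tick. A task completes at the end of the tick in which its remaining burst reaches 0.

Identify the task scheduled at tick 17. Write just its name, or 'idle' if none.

t=0: L0/L1/L2 = A/-/- → run A
t=1: L0/L1/L2 = AB/-/- → run A
t=2: L0/L1/L2 = AB/-/- → run A
t=3: L0/L1/L2 = AB/-/- → run A
t=4: L0/L1/L2 = BCDG/A/- → run B
t=5: L0/L1/L2 = BCDG/A/- → run B
t=6: L0/L1/L2 = BCDGH/A/- → run B
t=7: L0/L1/L2 = BCDGH/A/- → run B
t=8: L0/L1/L2 = CDGH/AB/- → run C
t=9: L0/L1/L2 = CDGH/AB/- → run C
t=10: L0/L1/L2 = CDGH/AB/- → run C
t=11: L0/L1/L2 = CDGH/AB/- → run C
t=12: L0/L1/L2 = DGH/AB/- → run D
t=13: L0/L1/L2 = DGH/AB/- → run D
t=14: L0/L1/L2 = DGH/AB/- → run D
t=15: L0/L1/L2 = DGH/AB/- → run D
t=16: L0/L1/L2 = GH/AB/- → run G
t=17: L0/L1/L2 = GH/AB/- → run G
t=18: L0/L1/L2 = GH/AB/- → run G
t=19: L0/L1/L2 = H/AB/- → run H
t=20: L0/L1/L2 = H/AB/- → run H
t=21: L0/L1/L2 = H/AB/- → run H
t=22: L0/L1/L2 = H/AB/- → run H
t=23: L0/L1/L2 = -/ABH/- → run A
t=24: L0/L1/L2 = -/ABH/- → run A
t=25: L0/L1/L2 = -/ABH/- → run A
t=26: L0/L1/L2 = -/ABH/- → run A
t=27: L0/L1/L2 = -/BH/- → run B
t=28: L0/L1/L2 = -/BH/- → run B
t=29: L0/L1/L2 = -/BH/- → run B
t=30: L0/L1/L2 = -/H/- → run H
t=31: L0/L1/L2 = -/H/- → run H
t=32: (idle)
t=33: (idle)
t=34: (idle)
t=35: (idle)
t=36: (idle)
t=37: (idle)

running at tick 17 = G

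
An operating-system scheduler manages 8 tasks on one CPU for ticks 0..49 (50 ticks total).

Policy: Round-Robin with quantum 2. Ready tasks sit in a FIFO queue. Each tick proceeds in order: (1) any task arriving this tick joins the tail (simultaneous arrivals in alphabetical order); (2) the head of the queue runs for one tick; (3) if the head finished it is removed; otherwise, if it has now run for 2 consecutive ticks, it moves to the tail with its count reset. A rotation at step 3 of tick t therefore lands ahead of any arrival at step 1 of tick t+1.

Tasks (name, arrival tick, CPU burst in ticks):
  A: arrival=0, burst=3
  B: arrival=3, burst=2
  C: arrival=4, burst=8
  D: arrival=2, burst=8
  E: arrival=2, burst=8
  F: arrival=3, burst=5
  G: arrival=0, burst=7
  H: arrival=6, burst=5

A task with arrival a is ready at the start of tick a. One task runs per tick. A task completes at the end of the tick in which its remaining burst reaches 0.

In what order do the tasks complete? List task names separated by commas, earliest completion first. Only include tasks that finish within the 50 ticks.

t=0: queue=[A,G] q_used=0 → run A
t=1: queue=[A,G] q_used=1 → run A
t=2: queue=[G,A,D,E] q_used=0 → run G
t=3: queue=[G,A,D,E,B,F] q_used=1 → run G
t=4: queue=[A,D,E,B,F,G,C] q_used=0 → run A
t=5: queue=[D,E,B,F,G,C] q_used=0 → run D
t=6: queue=[D,E,B,F,G,C,H] q_used=1 → run D
t=7: queue=[E,B,F,G,C,H,D] q_used=0 → run E
t=8: queue=[E,B,F,G,C,H,D] q_used=1 → run E
t=9: queue=[B,F,G,C,H,D,E] q_used=0 → run B
t=10: queue=[B,F,G,C,H,D,E] q_used=1 → run B
t=11: queue=[F,G,C,H,D,E] q_used=0 → run F
t=12: queue=[F,G,C,H,D,E] q_used=1 → run F
t=13: queue=[G,C,H,D,E,F] q_used=0 → run G
t=14: queue=[G,C,H,D,E,F] q_used=1 → run G
t=15: queue=[C,H,D,E,F,G] q_used=0 → run C
t=16: queue=[C,H,D,E,F,G] q_used=1 → run C
t=17: queue=[H,D,E,F,G,C] q_used=0 → run H
t=18: queue=[H,D,E,F,G,C] q_used=1 → run H
t=19: queue=[D,E,F,G,C,H] q_used=0 → run D
t=20: queue=[D,E,F,G,C,H] q_used=1 → run D
t=21: queue=[E,F,G,C,H,D] q_used=0 → run E
t=22: queue=[E,F,G,C,H,D] q_used=1 → run E
t=23: queue=[F,G,C,H,D,E] q_used=0 → run F
t=24: queue=[F,G,C,H,D,E] q_used=1 → run F
t=25: queue=[G,C,H,D,E,F] q_used=0 → run G
t=26: queue=[G,C,H,D,E,F] q_used=1 → run G
t=27: queue=[C,H,D,E,F,G] q_used=0 → run C
t=28: queue=[C,H,D,E,F,G] q_used=1 → run C
t=29: queue=[H,D,E,F,G,C] q_used=0 → run H
t=30: queue=[H,D,E,F,G,C] q_used=1 → run H
t=31: queue=[D,E,F,G,C,H] q_used=0 → run D
t=32: queue=[D,E,F,G,C,H] q_used=1 → run D
t=33: queue=[E,F,G,C,H,D] q_used=0 → run E
t=34: queue=[E,F,G,C,H,D] q_used=1 → run E
t=35: queue=[F,G,C,H,D,E] q_used=0 → run F
t=36: queue=[G,C,H,D,E] q_used=0 → run G
t=37: queue=[C,H,D,E] q_used=0 → run C
t=38: queue=[C,H,D,E] q_used=1 → run C
t=39: queue=[H,D,E,C] q_used=0 → run H
t=40: queue=[D,E,C] q_used=0 → run D
t=41: queue=[D,E,C] q_used=1 → run D
t=42: queue=[E,C] q_used=0 → run E
t=43: queue=[E,C] q_used=1 → run E
t=44: queue=[C] q_used=0 → run C
t=45: queue=[C] q_used=1 → run C
t=46: (idle)
t=47: (idle)
t=48: (idle)
t=49: (idle)

completion order = A, B, F, G, H, D, E, C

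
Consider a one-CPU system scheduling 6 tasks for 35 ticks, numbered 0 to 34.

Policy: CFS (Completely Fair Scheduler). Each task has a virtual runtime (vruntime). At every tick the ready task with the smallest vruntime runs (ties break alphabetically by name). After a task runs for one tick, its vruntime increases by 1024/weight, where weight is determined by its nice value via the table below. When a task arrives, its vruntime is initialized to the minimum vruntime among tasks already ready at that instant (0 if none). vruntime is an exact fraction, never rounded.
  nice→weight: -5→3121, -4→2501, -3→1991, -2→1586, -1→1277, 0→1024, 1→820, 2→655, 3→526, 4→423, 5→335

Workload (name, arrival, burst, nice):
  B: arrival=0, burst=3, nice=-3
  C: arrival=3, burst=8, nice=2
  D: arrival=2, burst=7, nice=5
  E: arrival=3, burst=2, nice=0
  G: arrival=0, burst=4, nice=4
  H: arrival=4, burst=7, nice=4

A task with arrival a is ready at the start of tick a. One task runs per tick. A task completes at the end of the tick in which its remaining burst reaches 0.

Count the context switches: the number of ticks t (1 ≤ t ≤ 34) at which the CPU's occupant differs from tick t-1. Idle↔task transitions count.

context switches = 30

t=0: vr[B=0 G=0] → run B
t=1: vr[B=1024/1991 G=0] → run G
t=2: vr[B=1024/1991 D=1024/1991 G=1024/423] → run B
t=3: vr[B=2048/1991 C=1024/1991 D=1024/1991 E=1024/1991 G=1024/423] → run C
t=4: vr[B=2048/1991 C=2709504/1304105 D=1024/1991 E=1024/1991 G=1024/423 H=1024/1991] → run D
t=5: vr[B=2048/1991 C=2709504/1304105 D=2381824/666985 E=1024/1991 G=1024/423 H=1024/1991] → run E
t=6: vr[B=2048/1991 C=2709504/1304105 D=2381824/666985 E=3015/1991 G=1024/423 H=1024/1991] → run H
t=7: vr[B=2048/1991 C=2709504/1304105 D=2381824/666985 E=3015/1991 G=1024/423 H=2471936/842193] → run B
t=8: vr[C=2709504/1304105 D=2381824/666985 E=3015/1991 G=1024/423 H=2471936/842193] → run E
t=9: vr[C=2709504/1304105 D=2381824/666985 G=1024/423 H=2471936/842193] → run C
t=10: vr[C=4748288/1304105 D=2381824/666985 G=1024/423 H=2471936/842193] → run G
t=11: vr[C=4748288/1304105 D=2381824/666985 G=2048/423 H=2471936/842193] → run H
t=12: vr[C=4748288/1304105 D=2381824/666985 G=2048/423 H=4510720/842193] → run D
t=13: vr[C=4748288/1304105 D=4420608/666985 G=2048/423 H=4510720/842193] → run C
t=14: vr[C=6787072/1304105 D=4420608/666985 G=2048/423 H=4510720/842193] → run G
t=15: vr[C=6787072/1304105 D=4420608/666985 G=1024/141 H=4510720/842193] → run C
t=16: vr[C=8825856/1304105 D=4420608/666985 G=1024/141 H=4510720/842193] → run H
t=17: vr[C=8825856/1304105 D=4420608/666985 G=1024/141 H=2183168/280731] → run D
t=18: vr[C=8825856/1304105 D=6459392/666985 G=1024/141 H=2183168/280731] → run C
t=19: vr[C=2172928/260821 D=6459392/666985 G=1024/141 H=2183168/280731] → run G
t=20: vr[C=2172928/260821 D=6459392/666985 H=2183168/280731] → run H
t=21: vr[C=2172928/260821 D=6459392/666985 H=8588288/842193] → run C
t=22: vr[C=12903424/1304105 D=6459392/666985 H=8588288/842193] → run D
t=23: vr[C=12903424/1304105 D=8498176/666985 H=8588288/842193] → run C
t=24: vr[C=14942208/1304105 D=8498176/666985 H=8588288/842193] → run H
t=25: vr[C=14942208/1304105 D=8498176/666985 H=10627072/842193] → run C
t=26: vr[D=8498176/666985 H=10627072/842193] → run H
t=27: vr[D=8498176/666985 H=4221952/280731] → run D
t=28: vr[D=2107392/133397 H=4221952/280731] → run H
t=29: vr[D=2107392/133397] → run D
t=30: vr[D=12575744/666985] → run D
t=31: (idle)
t=32: (idle)
t=33: (idle)
t=34: (idle)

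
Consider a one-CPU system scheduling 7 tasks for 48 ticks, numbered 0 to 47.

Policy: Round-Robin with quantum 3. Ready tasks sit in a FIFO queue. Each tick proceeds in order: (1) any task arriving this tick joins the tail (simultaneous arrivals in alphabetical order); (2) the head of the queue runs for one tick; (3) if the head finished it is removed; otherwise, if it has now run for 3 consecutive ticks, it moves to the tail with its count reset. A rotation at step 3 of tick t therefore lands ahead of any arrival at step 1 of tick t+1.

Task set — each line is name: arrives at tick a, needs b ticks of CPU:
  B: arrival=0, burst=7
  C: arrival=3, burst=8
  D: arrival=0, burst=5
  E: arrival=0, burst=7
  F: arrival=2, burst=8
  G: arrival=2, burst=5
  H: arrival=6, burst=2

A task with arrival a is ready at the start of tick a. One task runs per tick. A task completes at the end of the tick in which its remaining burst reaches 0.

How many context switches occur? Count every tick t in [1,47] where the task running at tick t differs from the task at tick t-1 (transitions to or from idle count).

t=0: queue=[B,D,E] q_used=0 → run B
t=1: queue=[B,D,E] q_used=1 → run B
t=2: queue=[B,D,E,F,G] q_used=2 → run B
t=3: queue=[D,E,F,G,B,C] q_used=0 → run D
t=4: queue=[D,E,F,G,B,C] q_used=1 → run D
t=5: queue=[D,E,F,G,B,C] q_used=2 → run D
t=6: queue=[E,F,G,B,C,D,H] q_used=0 → run E
t=7: queue=[E,F,G,B,C,D,H] q_used=1 → run E
t=8: queue=[E,F,G,B,C,D,H] q_used=2 → run E
t=9: queue=[F,G,B,C,D,H,E] q_used=0 → run F
t=10: queue=[F,G,B,C,D,H,E] q_used=1 → run F
t=11: queue=[F,G,B,C,D,H,E] q_used=2 → run F
t=12: queue=[G,B,C,D,H,E,F] q_used=0 → run G
t=13: queue=[G,B,C,D,H,E,F] q_used=1 → run G
t=14: queue=[G,B,C,D,H,E,F] q_used=2 → run G
t=15: queue=[B,C,D,H,E,F,G] q_used=0 → run B
t=16: queue=[B,C,D,H,E,F,G] q_used=1 → run B
t=17: queue=[B,C,D,H,E,F,G] q_used=2 → run B
t=18: queue=[C,D,H,E,F,G,B] q_used=0 → run C
t=19: queue=[C,D,H,E,F,G,B] q_used=1 → run C
t=20: queue=[C,D,H,E,F,G,B] q_used=2 → run C
t=21: queue=[D,H,E,F,G,B,C] q_used=0 → run D
t=22: queue=[D,H,E,F,G,B,C] q_used=1 → run D
t=23: queue=[H,E,F,G,B,C] q_used=0 → run H
t=24: queue=[H,E,F,G,B,C] q_used=1 → run H
t=25: queue=[E,F,G,B,C] q_used=0 → run E
t=26: queue=[E,F,G,B,C] q_used=1 → run E
t=27: queue=[E,F,G,B,C] q_used=2 → run E
t=28: queue=[F,G,B,C,E] q_used=0 → run F
t=29: queue=[F,G,B,C,E] q_used=1 → run F
t=30: queue=[F,G,B,C,E] q_used=2 → run F
t=31: queue=[G,B,C,E,F] q_used=0 → run G
t=32: queue=[G,B,C,E,F] q_used=1 → run G
t=33: queue=[B,C,E,F] q_used=0 → run B
t=34: queue=[C,E,F] q_used=0 → run C
t=35: queue=[C,E,F] q_used=1 → run C
t=36: queue=[C,E,F] q_used=2 → run C
t=37: queue=[E,F,C] q_used=0 → run E
t=38: queue=[F,C] q_used=0 → run F
t=39: queue=[F,C] q_used=1 → run F
t=40: queue=[C] q_used=0 → run C
t=41: queue=[C] q_used=1 → run C
t=42: (idle)
t=43: (idle)
t=44: (idle)
t=45: (idle)
t=46: (idle)
t=47: (idle)

context switches = 17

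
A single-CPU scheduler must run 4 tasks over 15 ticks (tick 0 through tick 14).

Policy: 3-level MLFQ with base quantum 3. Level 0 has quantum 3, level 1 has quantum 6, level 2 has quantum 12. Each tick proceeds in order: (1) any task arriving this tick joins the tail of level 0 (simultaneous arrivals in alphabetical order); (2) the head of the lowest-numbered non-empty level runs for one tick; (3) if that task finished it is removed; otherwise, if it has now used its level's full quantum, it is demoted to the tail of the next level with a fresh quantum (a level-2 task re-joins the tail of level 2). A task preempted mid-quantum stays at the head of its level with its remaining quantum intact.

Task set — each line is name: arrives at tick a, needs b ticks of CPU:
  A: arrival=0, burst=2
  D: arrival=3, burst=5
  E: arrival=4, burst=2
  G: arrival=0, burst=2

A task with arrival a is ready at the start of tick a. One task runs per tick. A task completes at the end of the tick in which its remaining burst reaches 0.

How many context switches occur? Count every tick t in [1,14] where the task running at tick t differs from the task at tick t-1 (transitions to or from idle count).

context switches = 5

t=0: L0/L1/L2 = AG/-/- → run A
t=1: L0/L1/L2 = AG/-/- → run A
t=2: L0/L1/L2 = G/-/- → run G
t=3: L0/L1/L2 = GD/-/- → run G
t=4: L0/L1/L2 = DE/-/- → run D
t=5: L0/L1/L2 = DE/-/- → run D
t=6: L0/L1/L2 = DE/-/- → run D
t=7: L0/L1/L2 = E/D/- → run E
t=8: L0/L1/L2 = E/D/- → run E
t=9: L0/L1/L2 = -/D/- → run D
t=10: L0/L1/L2 = -/D/- → run D
t=11: (idle)
t=12: (idle)
t=13: (idle)
t=14: (idle)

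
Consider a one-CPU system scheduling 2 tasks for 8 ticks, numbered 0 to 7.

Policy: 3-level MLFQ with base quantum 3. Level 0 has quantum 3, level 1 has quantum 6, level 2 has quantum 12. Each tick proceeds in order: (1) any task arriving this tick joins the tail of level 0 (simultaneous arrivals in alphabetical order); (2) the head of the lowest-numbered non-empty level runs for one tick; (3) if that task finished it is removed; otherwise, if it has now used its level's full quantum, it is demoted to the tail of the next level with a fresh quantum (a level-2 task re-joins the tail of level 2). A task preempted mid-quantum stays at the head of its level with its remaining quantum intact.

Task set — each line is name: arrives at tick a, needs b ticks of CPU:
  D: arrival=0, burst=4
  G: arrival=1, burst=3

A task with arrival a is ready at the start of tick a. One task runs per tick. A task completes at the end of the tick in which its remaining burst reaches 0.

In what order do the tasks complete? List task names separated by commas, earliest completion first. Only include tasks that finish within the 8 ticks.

completion order = G, D

t=0: L0/L1/L2 = D/-/- → run D
t=1: L0/L1/L2 = DG/-/- → run D
t=2: L0/L1/L2 = DG/-/- → run D
t=3: L0/L1/L2 = G/D/- → run G
t=4: L0/L1/L2 = G/D/- → run G
t=5: L0/L1/L2 = G/D/- → run G
t=6: L0/L1/L2 = -/D/- → run D
t=7: (idle)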